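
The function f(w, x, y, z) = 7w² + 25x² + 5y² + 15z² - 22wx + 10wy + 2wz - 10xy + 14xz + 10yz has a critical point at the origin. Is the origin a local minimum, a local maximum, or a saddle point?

local minimum

The Hessian at the origin is H = [[14, -22, 10, 2], [-22, 50, -10, 14], [10, -10, 10, 10], [2, 14, 10, 30]].
Congruent diagonalization of H (simultaneous row and column reduction) yields pivots 14, 108/7, 20/27, 4.
So there are 4 positive pivots.
H is positive definite, so the origin is a strict local minimum.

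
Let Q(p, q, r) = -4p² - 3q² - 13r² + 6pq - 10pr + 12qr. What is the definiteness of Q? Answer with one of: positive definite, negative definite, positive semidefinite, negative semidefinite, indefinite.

Write A = [[-4, 3, -5], [3, -3, 6], [-5, 6, -13]].
Applying the same elementary operations to the rows and columns of A produces a congruent diagonal matrix with entries -4, -3/4, 0.
So there are 2 negative, 1 zero pivots.
Hence Q is negative semidefinite.

negative semidefinite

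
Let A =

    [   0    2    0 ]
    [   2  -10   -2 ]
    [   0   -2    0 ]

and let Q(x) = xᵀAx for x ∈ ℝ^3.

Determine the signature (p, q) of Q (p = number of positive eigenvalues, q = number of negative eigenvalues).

(1, 1)

By Sylvester's law of inertia any congruent diagonalization of A has 1 positive, 1 negative and 1 zero entries.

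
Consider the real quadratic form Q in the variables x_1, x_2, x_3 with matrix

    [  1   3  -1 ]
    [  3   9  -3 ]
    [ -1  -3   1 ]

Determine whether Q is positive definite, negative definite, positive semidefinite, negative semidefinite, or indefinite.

Symmetric row and column elimination reduces A to a congruent diagonal form with pivots 1, 0, 0.
Counting signs: 1 positive, 2 zero.
Hence Q is positive semidefinite.

positive semidefinite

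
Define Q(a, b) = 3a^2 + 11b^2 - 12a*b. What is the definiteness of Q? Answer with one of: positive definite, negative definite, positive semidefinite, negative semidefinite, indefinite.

indefinite

The symmetric matrix of Q is [[3, -6], [-6, 11]].
For the 2×2 matrix [[3, -6], [-6, 11]]: det = 3·11 − (-6)² = -3, trace = 14.
det < 0 so the eigenvalues have opposite signs; the form is indefinite.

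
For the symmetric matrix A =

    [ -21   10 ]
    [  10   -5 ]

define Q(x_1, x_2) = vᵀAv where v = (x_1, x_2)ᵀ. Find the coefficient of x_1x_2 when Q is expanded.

20

The coefficient of x_1x_2 is A[1,2] + A[2,1] = 2·10 = 20.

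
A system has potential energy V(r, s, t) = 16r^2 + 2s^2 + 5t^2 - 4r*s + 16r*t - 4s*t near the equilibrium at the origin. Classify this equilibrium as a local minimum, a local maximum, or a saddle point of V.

The Hessian at the origin is H = [[32, -4, 16], [-4, 4, -4], [16, -4, 10]].
Row-reducing H symmetrically gives the diagonal entries 32, 7/2, 6/7.
That gives 3 positive pivots.
H is positive definite, so the origin is a strict local minimum.

local minimum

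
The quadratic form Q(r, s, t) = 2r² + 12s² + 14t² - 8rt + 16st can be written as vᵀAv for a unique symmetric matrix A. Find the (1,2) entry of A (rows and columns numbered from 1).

0

The coefficient of r·s in Q is 0. For a symmetric A this equals A[1,2] + A[2,1] = 2·A[1,2].
So A[1,2] = 0/2 = 0.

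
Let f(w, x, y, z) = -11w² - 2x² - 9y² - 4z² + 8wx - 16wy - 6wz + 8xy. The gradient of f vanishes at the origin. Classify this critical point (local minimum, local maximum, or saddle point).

local maximum

The Hessian at the origin is H = [[-22, 8, -16, -6], [8, -4, 8, 0], [-16, 8, -18, 0], [-6, 0, 0, -8]].
An LDLᵀ factorisation of H has diagonal entries -22, -12/11, -2, -2.
Counting signs: 4 negative.
H is negative definite, so the origin is a strict local maximum.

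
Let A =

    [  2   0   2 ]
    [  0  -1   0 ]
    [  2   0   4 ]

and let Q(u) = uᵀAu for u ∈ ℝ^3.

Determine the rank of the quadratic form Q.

3

Row-reducing A symmetrically gives the diagonal entries 2, -1, 2.
So there are 2 positive, 1 negative pivots.
The rank is the number of nonzero pivots: 3.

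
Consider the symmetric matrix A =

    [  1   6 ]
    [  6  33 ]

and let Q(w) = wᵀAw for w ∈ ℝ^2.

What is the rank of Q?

Symmetric row and column elimination reduces A to a congruent diagonal form with pivots 1, -3.
Counting signs: 1 positive, 1 negative.
The rank is the number of nonzero pivots: 2.

2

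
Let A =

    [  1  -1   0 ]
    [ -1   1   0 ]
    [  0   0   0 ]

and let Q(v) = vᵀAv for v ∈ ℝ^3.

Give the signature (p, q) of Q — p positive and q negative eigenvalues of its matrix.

(1, 0)

Row-reducing A symmetrically gives the diagonal entries 1, 0, 0.
That gives 1 positive, 2 zero pivots.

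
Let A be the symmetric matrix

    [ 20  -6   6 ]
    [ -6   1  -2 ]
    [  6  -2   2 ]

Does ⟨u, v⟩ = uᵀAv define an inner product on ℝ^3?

Row-reducing A symmetrically gives the diagonal entries 20, -4/5, 1/4.
That gives 2 positive, 1 negative pivots.
Hence Q is indefinite.
⟨·,·⟩ is an inner product exactly when A is positive definite.

no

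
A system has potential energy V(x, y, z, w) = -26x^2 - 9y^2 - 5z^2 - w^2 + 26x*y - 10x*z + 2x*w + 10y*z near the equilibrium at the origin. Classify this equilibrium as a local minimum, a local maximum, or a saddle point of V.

local maximum

The Hessian at the origin is H = [[-52, 26, -10, 2], [26, -18, 10, 0], [-10, 10, -10, 0], [2, 0, 0, -2]].
Applying the same elementary operations to the rows and columns of H produces a congruent diagonal matrix with entries -52, -5, -40/13, -8/5.
That gives 4 negative pivots.
H is negative definite, so the origin is a strict local maximum.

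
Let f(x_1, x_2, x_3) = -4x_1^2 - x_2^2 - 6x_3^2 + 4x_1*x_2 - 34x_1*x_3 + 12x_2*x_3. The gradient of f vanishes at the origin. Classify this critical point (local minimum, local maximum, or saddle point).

The Hessian at the origin is H = [[-8, 4, -34], [4, -2, 12], [-34, 12, -12]].
H is indefinite, so the origin is a saddle point.

saddle point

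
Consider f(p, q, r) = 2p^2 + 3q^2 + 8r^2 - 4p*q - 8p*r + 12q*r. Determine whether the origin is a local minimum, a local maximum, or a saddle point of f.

The Hessian at the origin is H = [[4, -4, -8], [-4, 6, 12], [-8, 12, 16]].
Congruent diagonalization of H (simultaneous row and column reduction) yields pivots 4, 2, -8.
So there are 2 positive, 1 negative pivots.
H is indefinite, so the origin is a saddle point.

saddle point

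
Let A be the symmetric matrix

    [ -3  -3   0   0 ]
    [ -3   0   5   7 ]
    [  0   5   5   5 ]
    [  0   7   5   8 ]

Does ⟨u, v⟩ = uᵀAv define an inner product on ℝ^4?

Congruent diagonalization of A (simultaneous row and column reduction) yields pivots -3, 3, -10/3, 5.
So there are 2 positive, 2 negative pivots.
Hence Q is indefinite.
⟨·,·⟩ is an inner product exactly when A is positive definite.

no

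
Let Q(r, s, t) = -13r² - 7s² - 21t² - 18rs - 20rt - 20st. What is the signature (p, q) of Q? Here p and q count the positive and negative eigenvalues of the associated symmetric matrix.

The associated matrix is A = [[-13, -9, -10], [-9, -7, -10], [-10, -10, -21]].
Congruent diagonalization of A (simultaneous row and column reduction) yields pivots -13, -10/13, -1.
Counting signs: 3 negative.

(0, 3)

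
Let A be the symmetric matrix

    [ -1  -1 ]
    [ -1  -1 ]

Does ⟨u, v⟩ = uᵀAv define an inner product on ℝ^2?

Applying the same elementary operations to the rows and columns of A produces a congruent diagonal matrix with entries -1, 0.
Counting signs: 1 negative, 1 zero.
Hence Q is negative semidefinite.
⟨·,·⟩ is an inner product exactly when A is positive definite.

no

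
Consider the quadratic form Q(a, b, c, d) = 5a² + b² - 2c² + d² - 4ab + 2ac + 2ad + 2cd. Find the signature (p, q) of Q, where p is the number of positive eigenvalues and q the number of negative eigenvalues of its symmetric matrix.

The symmetric matrix is A = [[5, -2, 1, 1], [-2, 1, 0, 0], [1, 0, -2, 1], [1, 0, 1, 1]].
Symmetric row and column elimination reduces A to a congruent diagonal form with pivots 5, 1/5, -3, 0.
Counting signs: 2 positive, 1 negative, 1 zero.

(2, 1)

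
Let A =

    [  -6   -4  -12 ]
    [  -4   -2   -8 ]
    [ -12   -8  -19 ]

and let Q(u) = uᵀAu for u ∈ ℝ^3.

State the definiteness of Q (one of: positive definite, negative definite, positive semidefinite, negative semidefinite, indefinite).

Symmetric row and column elimination reduces A to a congruent diagonal form with pivots -6, 2/3, 5.
That gives 2 positive, 1 negative pivots.
Hence Q is indefinite.

indefinite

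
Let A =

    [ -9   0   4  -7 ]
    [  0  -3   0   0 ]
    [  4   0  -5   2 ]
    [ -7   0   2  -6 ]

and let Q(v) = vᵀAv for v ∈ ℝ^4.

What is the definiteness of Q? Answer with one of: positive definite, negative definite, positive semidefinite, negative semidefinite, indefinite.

negative definite

An LDLᵀ factorisation of A has diagonal entries -9, -3, -29/9, -5/29.
So there are 4 negative pivots.
Hence Q is negative definite.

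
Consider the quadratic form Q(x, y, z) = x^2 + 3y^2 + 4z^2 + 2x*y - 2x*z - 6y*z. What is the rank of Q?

The associated matrix is A = [[1, 1, -1], [1, 3, -3], [-1, -3, 4]].
An LDLᵀ factorisation of A has diagonal entries 1, 2, 1.
That gives 3 positive pivots.
The rank is the number of nonzero pivots: 3.

3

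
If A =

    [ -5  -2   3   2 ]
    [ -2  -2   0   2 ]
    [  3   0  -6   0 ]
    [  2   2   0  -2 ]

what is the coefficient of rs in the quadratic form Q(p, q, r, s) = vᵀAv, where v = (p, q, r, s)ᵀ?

The coefficient of rs is A[3,4] + A[4,3] = 2·0 = 0.

0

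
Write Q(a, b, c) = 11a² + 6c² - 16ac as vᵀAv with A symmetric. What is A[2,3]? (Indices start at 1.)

0

The coefficient of b·c in Q is 0. For a symmetric A this equals A[2,3] + A[3,2] = 2·A[2,3].
So A[2,3] = 0/2 = 0.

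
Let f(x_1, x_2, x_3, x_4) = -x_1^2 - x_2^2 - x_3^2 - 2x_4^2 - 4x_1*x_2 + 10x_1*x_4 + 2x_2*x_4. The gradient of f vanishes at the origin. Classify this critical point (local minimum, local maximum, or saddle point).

The Hessian at the origin is H = [[-2, -4, 0, 10], [-4, -2, 0, 2], [0, 0, -2, 0], [10, 2, 0, -4]].
Row-reducing H symmetrically gives the diagonal entries -2, 6, -2, -8.
So there are 1 positive, 3 negative pivots.
H is indefinite, so the origin is a saddle point.

saddle point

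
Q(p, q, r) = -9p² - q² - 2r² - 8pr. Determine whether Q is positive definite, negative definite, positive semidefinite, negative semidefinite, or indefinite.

negative definite

The associated matrix is A = [[-9, 0, -4], [0, -1, 0], [-4, 0, -2]].
Congruent diagonalization of A (simultaneous row and column reduction) yields pivots -9, -1, -2/9.
That gives 3 negative pivots.
Hence Q is negative definite.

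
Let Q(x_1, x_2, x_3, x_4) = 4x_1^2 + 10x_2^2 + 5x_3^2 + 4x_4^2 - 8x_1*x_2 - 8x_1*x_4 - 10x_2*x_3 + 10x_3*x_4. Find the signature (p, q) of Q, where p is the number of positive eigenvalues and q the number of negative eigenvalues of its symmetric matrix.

(3, 1)

The symmetric matrix is A = [[4, -4, 0, -4], [-4, 10, -5, 0], [0, -5, 5, 5], [-4, 0, 5, 4]].
An LDLᵀ factorisation of A has diagonal entries 4, 6, 5/6, -6.
Counting signs: 3 positive, 1 negative.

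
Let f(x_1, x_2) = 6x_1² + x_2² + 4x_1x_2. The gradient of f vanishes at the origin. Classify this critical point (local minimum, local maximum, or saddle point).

The Hessian at the origin is H = [[12, 4], [4, 2]].
det H = 12·2 − (4)² = 8 > 0 and H[1,1] = 12 > 0, so H is positive definite.
Therefore the origin is a local minimum.

local minimum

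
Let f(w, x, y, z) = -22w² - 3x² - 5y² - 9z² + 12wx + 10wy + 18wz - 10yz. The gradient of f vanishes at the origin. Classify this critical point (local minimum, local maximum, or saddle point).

local maximum

The Hessian at the origin is H = [[-44, 12, 10, 18], [12, -6, 0, 0], [10, 0, -10, -10], [18, 0, -10, -18]].
Row-reducing H symmetrically gives the diagonal entries -44, -30/11, -5, -8/5.
So there are 4 negative pivots.
H is negative definite, so the origin is a strict local maximum.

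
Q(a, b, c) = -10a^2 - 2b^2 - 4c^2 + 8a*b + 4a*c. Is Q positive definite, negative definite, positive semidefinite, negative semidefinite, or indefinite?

The symmetric matrix is A = [[-10, 4, 2], [4, -2, 0], [2, 0, -4]].
Applying the same elementary operations to the rows and columns of A produces a congruent diagonal matrix with entries -10, -2/5, -2.
That gives 3 negative pivots.
Hence Q is negative definite.

negative definite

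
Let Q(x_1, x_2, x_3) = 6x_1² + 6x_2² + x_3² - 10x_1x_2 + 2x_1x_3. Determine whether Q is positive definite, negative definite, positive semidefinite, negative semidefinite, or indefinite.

positive definite

Write A = [[6, -5, 1], [-5, 6, 0], [1, 0, 1]].
Row-reducing A symmetrically gives the diagonal entries 6, 11/6, 5/11.
That gives 3 positive pivots.
Hence Q is positive definite.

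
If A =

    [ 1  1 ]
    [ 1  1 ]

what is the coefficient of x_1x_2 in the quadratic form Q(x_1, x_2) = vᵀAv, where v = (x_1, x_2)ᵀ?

2

The coefficient of x_1x_2 is A[1,2] + A[2,1] = 2·1 = 2.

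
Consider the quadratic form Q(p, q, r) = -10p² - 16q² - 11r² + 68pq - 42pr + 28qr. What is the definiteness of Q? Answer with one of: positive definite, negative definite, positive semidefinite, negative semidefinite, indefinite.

indefinite

The symmetric matrix is A = [[-10, 34, -21], [34, -16, 14], [-21, 14, -11]].
Applying the same elementary operations to the rows and columns of A produces a congruent diagonal matrix with entries -10, 498/5, 5/249.
That gives 2 positive, 1 negative pivots.
Hence Q is indefinite.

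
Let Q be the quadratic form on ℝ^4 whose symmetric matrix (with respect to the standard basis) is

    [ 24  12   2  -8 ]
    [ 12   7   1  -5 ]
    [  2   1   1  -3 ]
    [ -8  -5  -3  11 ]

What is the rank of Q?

4

Symmetric row and column elimination reduces A to a congruent diagonal form with pivots 24, 1, 5/6, 4/5.
That gives 4 positive pivots.
The rank is the number of nonzero pivots: 4.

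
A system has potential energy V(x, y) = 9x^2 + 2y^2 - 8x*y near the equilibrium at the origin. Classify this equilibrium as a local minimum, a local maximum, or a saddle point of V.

local minimum

The Hessian at the origin is H = [[18, -8], [-8, 4]].
det H = 18·4 − (-8)² = 8 > 0 and H[1,1] = 18 > 0, so H is positive definite.
Therefore the origin is a local minimum.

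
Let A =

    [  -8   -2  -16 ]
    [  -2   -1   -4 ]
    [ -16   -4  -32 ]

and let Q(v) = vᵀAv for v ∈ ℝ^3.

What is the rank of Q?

2

Applying the same elementary operations to the rows and columns of A produces a congruent diagonal matrix with entries -8, -1/2, 0.
That gives 2 negative, 1 zero pivots.
The rank is the number of nonzero pivots: 2.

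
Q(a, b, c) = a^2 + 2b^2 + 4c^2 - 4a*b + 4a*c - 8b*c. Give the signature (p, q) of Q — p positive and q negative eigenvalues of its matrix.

The associated matrix is A = [[1, -2, 2], [-2, 2, -4], [2, -4, 4]].
Symmetric row and column elimination reduces A to a congruent diagonal form with pivots 1, -2, 0.
Counting signs: 1 positive, 1 negative, 1 zero.

(1, 1)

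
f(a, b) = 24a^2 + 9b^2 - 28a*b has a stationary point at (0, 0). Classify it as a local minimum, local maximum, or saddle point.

The Hessian at the origin is H = [[48, -28], [-28, 18]].
det H = 48·18 − (-28)² = 80 > 0 and H[1,1] = 48 > 0, so H is positive definite.
Therefore the origin is a local minimum.

local minimum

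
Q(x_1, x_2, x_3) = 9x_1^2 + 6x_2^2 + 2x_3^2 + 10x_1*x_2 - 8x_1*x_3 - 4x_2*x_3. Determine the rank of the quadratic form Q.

3

The symmetric matrix is A = [[9, 5, -4], [5, 6, -2], [-4, -2, 2]].
Congruent diagonalization of A (simultaneous row and column reduction) yields pivots 9, 29/9, 6/29.
So there are 3 positive pivots.
The rank is the number of nonzero pivots: 3.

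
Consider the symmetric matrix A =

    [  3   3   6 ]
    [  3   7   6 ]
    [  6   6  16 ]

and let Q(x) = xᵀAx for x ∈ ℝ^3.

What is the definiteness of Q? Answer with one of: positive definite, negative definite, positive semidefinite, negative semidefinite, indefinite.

positive definite

Applying the same elementary operations to the rows and columns of A produces a congruent diagonal matrix with entries 3, 4, 4.
That gives 3 positive pivots.
Hence Q is positive definite.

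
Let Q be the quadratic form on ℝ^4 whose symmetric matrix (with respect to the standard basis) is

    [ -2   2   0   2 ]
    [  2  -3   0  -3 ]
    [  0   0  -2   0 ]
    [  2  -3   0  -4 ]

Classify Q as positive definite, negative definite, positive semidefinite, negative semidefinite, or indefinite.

negative definite

Symmetric row and column elimination reduces A to a congruent diagonal form with pivots -2, -1, -2, -1.
Counting signs: 4 negative.
Hence Q is negative definite.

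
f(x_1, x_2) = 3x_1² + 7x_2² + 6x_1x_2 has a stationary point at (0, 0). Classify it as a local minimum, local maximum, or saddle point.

The Hessian at the origin is H = [[6, 6], [6, 14]].
det H = 6·14 − (6)² = 48 > 0 and H[1,1] = 6 > 0, so H is positive definite.
Therefore the origin is a local minimum.

local minimum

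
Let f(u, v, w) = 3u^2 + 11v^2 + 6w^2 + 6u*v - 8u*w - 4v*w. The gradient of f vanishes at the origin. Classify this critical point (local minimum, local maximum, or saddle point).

local minimum

The Hessian at the origin is H = [[6, 6, -8], [6, 22, -4], [-8, -4, 12]].
Row-reducing H symmetrically gives the diagonal entries 6, 16, 1/3.
Counting signs: 3 positive.
H is positive definite, so the origin is a strict local minimum.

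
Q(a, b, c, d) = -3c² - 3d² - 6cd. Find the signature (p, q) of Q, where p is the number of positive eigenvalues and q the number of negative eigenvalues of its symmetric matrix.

(0, 1)

The associated matrix is A = [[0, 0, 0, 0], [0, 0, 0, 0], [0, 0, -3, -3], [0, 0, -3, -3]].
Congruent diagonalization of A (simultaneous row and column reduction) yields pivots 0, 0, -3, 0.
That gives 1 negative, 3 zero pivots.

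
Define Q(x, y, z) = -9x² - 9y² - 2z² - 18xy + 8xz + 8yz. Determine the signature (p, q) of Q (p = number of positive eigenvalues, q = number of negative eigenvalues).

(0, 2)

The associated matrix is A = [[-9, -9, 4], [-9, -9, 4], [4, 4, -2]].
Applying the same elementary operations to the rows and columns of A produces a congruent diagonal matrix with entries -9, 0, -2/9.
That gives 2 negative, 1 zero pivots.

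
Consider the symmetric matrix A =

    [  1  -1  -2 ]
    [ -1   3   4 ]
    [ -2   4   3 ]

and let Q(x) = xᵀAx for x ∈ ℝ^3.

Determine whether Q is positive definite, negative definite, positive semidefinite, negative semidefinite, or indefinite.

indefinite

Row-reducing A symmetrically gives the diagonal entries 1, 2, -3.
Counting signs: 2 positive, 1 negative.
Hence Q is indefinite.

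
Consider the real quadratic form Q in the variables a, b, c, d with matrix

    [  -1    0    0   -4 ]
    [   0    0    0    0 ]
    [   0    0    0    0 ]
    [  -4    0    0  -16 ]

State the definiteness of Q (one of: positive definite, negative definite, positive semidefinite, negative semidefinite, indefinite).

negative semidefinite

Applying the same elementary operations to the rows and columns of A produces a congruent diagonal matrix with entries -1, 0, 0, 0.
Counting signs: 1 negative, 3 zero.
Hence Q is negative semidefinite.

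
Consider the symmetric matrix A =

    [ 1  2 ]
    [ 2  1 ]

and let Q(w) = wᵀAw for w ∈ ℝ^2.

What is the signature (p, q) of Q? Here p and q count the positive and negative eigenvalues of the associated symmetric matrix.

(1, 1)

Congruent diagonalization of A (simultaneous row and column reduction) yields pivots 1, -3.
Counting signs: 1 positive, 1 negative.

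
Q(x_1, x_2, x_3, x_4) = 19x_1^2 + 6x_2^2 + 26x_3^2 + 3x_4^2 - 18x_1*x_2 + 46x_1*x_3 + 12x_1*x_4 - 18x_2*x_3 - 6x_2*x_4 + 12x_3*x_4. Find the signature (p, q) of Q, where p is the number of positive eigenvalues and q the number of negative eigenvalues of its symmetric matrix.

The symmetric matrix is A = [[19, -9, 23, 6], [-9, 6, -9, -3], [23, -9, 26, 6], [6, -3, 6, 3]].
An LDLᵀ factorisation of A has diagonal entries 19, 33/19, -43/11, 60/43.
Counting signs: 3 positive, 1 negative.

(3, 1)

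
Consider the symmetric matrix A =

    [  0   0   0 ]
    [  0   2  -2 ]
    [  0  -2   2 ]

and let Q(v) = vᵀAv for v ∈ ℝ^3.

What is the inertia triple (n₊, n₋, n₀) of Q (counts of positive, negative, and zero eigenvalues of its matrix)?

(1, 0, 2)

Congruent diagonalization of A (simultaneous row and column reduction) yields pivots 0, 2, 0.
Counting signs: 1 positive, 2 zero.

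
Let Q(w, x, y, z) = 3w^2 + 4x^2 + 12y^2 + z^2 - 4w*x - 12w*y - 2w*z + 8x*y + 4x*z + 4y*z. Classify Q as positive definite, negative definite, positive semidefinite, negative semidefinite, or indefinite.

positive semidefinite

Write A = [[3, -2, -6, -1], [-2, 4, 4, 2], [-6, 4, 12, 2], [-1, 2, 2, 1]].
Row-reducing A symmetrically gives the diagonal entries 3, 8/3, 0, 0.
Counting signs: 2 positive, 2 zero.
Hence Q is positive semidefinite.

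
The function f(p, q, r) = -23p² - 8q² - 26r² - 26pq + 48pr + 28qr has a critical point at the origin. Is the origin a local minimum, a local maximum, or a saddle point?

The Hessian at the origin is H = [[-46, -26, 48], [-26, -16, 28], [48, 28, -52]].
Congruent diagonalization of H (simultaneous row and column reduction) yields pivots -46, -30/23, -4/3.
That gives 3 negative pivots.
H is negative definite, so the origin is a strict local maximum.

local maximum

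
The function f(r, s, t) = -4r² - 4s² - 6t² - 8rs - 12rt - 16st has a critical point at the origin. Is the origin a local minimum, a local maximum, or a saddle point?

saddle point

The Hessian at the origin is H = [[-8, -8, -12], [-8, -8, -16], [-12, -16, -12]].
H is indefinite, so the origin is a saddle point.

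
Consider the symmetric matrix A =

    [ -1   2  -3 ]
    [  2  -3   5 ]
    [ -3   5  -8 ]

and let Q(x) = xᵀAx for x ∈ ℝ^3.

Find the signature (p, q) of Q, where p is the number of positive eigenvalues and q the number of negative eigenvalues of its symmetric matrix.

Applying the same elementary operations to the rows and columns of A produces a congruent diagonal matrix with entries -1, 1, 0.
So there are 1 positive, 1 negative, 1 zero pivots.

(1, 1)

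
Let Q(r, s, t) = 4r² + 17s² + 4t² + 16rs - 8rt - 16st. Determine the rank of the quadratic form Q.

2

The associated matrix is A = [[4, 8, -4], [8, 17, -8], [-4, -8, 4]].
Symmetric row and column elimination reduces A to a congruent diagonal form with pivots 4, 1, 0.
So there are 2 positive, 1 zero pivots.
The rank is the number of nonzero pivots: 2.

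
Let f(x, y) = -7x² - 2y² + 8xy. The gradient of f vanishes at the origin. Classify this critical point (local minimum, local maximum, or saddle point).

saddle point

The Hessian at the origin is H = [[-14, 8], [8, -4]].
det H = -14·-4 − (8)² = -8 < 0, so H is indefinite.
Therefore the origin is a saddle point.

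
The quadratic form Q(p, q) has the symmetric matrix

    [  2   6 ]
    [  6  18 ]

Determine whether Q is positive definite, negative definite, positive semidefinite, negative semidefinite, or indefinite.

For the 2×2 matrix [[2, 6], [6, 18]]: det = 2·18 − (6)² = 0, trace = 20.
det = 0 so one eigenvalue is zero; the form is semidefinite with the sign of the trace.

positive semidefinite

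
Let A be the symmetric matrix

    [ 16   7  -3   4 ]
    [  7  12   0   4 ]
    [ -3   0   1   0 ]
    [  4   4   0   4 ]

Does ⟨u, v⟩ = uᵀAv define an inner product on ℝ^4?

Applying the same elementary operations to the rows and columns of A produces a congruent diagonal matrix with entries 16, 143/16, 35/143, 12/7.
Counting signs: 4 positive.
Hence Q is positive definite.
⟨·,·⟩ is an inner product exactly when A is positive definite.

yes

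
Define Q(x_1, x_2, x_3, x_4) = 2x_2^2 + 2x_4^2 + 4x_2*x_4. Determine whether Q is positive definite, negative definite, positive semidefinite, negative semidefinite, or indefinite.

positive semidefinite

The associated matrix is A = [[0, 0, 0, 0], [0, 2, 0, 2], [0, 0, 0, 0], [0, 2, 0, 2]].
Applying the same elementary operations to the rows and columns of A produces a congruent diagonal matrix with entries 0, 2, 0, 0.
Counting signs: 1 positive, 3 zero.
Hence Q is positive semidefinite.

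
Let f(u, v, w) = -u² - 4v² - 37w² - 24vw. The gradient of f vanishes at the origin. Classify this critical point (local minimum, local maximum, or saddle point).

local maximum

The Hessian at the origin is H = [[-2, 0, 0], [0, -8, -24], [0, -24, -74]].
Row-reducing H symmetrically gives the diagonal entries -2, -8, -2.
That gives 3 negative pivots.
H is negative definite, so the origin is a strict local maximum.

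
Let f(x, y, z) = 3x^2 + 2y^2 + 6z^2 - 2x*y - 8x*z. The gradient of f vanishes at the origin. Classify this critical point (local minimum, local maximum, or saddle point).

saddle point

The Hessian at the origin is H = [[6, -2, -8], [-2, 4, 0], [-8, 0, 12]].
Row-reducing H symmetrically gives the diagonal entries 6, 10/3, -4/5.
Counting signs: 2 positive, 1 negative.
H is indefinite, so the origin is a saddle point.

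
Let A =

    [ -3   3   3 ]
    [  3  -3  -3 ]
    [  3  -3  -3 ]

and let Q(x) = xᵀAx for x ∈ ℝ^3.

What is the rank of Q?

Congruent diagonalization of A (simultaneous row and column reduction) yields pivots -3, 0, 0.
That gives 1 negative, 2 zero pivots.
The rank is the number of nonzero pivots: 1.

1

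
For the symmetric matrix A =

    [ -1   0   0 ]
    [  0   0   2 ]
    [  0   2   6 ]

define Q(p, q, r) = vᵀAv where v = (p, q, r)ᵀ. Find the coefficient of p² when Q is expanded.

-1

The coefficient of p² is the diagonal entry A[1,1] = -1.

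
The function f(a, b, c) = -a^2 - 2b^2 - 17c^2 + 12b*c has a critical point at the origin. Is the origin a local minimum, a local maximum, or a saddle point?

saddle point

The Hessian at the origin is H = [[-2, 0, 0], [0, -4, 12], [0, 12, -34]].
Symmetric row and column elimination reduces H to a congruent diagonal form with pivots -2, -4, 2.
Counting signs: 1 positive, 2 negative.
H is indefinite, so the origin is a saddle point.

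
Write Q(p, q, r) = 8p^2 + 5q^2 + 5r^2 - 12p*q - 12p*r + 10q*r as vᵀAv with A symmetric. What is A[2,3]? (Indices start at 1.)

5

The coefficient of q·r in Q is 10. For a symmetric A this equals A[2,3] + A[3,2] = 2·A[2,3].
So A[2,3] = 10/2 = 5.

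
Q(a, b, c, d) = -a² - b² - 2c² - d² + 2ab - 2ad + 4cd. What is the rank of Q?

4

The symmetric matrix is A = [[-1, 1, 0, -1], [1, -1, 0, 0], [0, 0, -2, 2], [-1, 0, 2, -1]].
Row reduction of A gives 4 nonzero rows, so rank A = 4.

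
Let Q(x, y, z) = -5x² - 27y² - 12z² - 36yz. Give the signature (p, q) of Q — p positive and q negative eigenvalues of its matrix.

(0, 2)

The symmetric matrix is A = [[-5, 0, 0], [0, -27, -18], [0, -18, -12]].
Symmetric row and column elimination reduces A to a congruent diagonal form with pivots -5, -27, 0.
So there are 2 negative, 1 zero pivots.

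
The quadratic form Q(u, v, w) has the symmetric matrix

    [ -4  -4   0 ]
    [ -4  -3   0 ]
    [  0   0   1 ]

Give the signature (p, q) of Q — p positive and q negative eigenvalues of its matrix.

(2, 1)

Congruent diagonalization of A (simultaneous row and column reduction) yields pivots -4, 1, 1.
Counting signs: 2 positive, 1 negative.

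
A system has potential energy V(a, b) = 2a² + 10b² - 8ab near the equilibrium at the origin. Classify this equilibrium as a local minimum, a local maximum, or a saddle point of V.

The Hessian at the origin is H = [[4, -8], [-8, 20]].
det H = 4·20 − (-8)² = 16 > 0 and H[1,1] = 4 > 0, so H is positive definite.
Therefore the origin is a local minimum.

local minimum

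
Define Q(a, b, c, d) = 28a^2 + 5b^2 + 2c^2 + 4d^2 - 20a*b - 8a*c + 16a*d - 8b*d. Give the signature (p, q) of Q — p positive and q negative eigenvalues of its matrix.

The symmetric matrix is A = [[28, -10, -4, 8], [-10, 5, 0, -4], [-4, 0, 2, 0], [8, -4, 0, 4]].
Row-reducing A symmetrically gives the diagonal entries 28, 10/7, 0, 4/5.
Counting signs: 3 positive, 1 zero.

(3, 0)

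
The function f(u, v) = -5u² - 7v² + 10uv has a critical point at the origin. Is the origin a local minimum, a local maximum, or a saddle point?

The Hessian at the origin is H = [[-10, 10], [10, -14]].
det H = -10·-14 − (10)² = 40 > 0 and H[1,1] = -10 < 0, so H is negative definite.
Therefore the origin is a local maximum.

local maximum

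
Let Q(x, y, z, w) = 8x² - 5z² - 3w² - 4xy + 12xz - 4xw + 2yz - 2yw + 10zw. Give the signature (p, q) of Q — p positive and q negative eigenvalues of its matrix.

The associated matrix is A = [[8, -2, 6, -2], [-2, 0, 1, -1], [6, 1, -5, 5], [-2, -1, 5, -3]].
Symmetric row and column elimination reduces A to a congruent diagonal form with pivots 8, -1/2, 3, 2/3.
So there are 3 positive, 1 negative pivots.

(3, 1)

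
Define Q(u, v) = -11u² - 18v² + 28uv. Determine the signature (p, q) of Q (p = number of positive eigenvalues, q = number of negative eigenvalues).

(0, 2)

Write A = [[-11, 14], [14, -18]].
An LDLᵀ factorisation of A has diagonal entries -11, -2/11.
Counting signs: 2 negative.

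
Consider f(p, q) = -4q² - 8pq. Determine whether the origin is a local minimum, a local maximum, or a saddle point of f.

The Hessian at the origin is H = [[0, -8], [-8, -8]].
det H = 0·-8 − (-8)² = -64 < 0, so H is indefinite.
Therefore the origin is a saddle point.

saddle point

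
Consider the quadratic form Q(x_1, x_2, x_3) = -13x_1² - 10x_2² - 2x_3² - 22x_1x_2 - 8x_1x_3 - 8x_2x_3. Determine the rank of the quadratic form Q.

The symmetric matrix is A = [[-13, -11, -4], [-11, -10, -4], [-4, -4, -2]].
Row-reducing A symmetrically gives the diagonal entries -13, -9/13, -2/9.
That gives 3 negative pivots.
The rank is the number of nonzero pivots: 3.

3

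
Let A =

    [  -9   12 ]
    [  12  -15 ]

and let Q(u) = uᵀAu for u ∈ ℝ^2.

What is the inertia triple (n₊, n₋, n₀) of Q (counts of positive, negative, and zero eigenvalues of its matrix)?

(1, 1, 0)

Applying the same elementary operations to the rows and columns of A produces a congruent diagonal matrix with entries -9, 1.
Counting signs: 1 positive, 1 negative.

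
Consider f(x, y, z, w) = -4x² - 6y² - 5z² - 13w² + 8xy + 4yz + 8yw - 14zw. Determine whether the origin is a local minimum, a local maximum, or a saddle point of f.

local maximum

The Hessian at the origin is H = [[-8, 8, 0, 0], [8, -12, 4, 8], [0, 4, -10, -14], [0, 8, -14, -26]].
Applying the same elementary operations to the rows and columns of H produces a congruent diagonal matrix with entries -8, -4, -6, -4.
That gives 4 negative pivots.
H is negative definite, so the origin is a strict local maximum.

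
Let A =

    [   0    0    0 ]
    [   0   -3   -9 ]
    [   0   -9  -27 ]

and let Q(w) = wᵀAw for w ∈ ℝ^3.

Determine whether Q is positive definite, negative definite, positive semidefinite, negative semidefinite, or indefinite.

Symmetric row and column elimination reduces A to a congruent diagonal form with pivots 0, -3, 0.
That gives 1 negative, 2 zero pivots.
Hence Q is negative semidefinite.

negative semidefinite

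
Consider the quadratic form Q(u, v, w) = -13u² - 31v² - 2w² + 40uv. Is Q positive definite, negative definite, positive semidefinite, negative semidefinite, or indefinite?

negative definite

Write A = [[-13, 20, 0], [20, -31, 0], [0, 0, -2]].
Applying the same elementary operations to the rows and columns of A produces a congruent diagonal matrix with entries -13, -3/13, -2.
That gives 3 negative pivots.
Hence Q is negative definite.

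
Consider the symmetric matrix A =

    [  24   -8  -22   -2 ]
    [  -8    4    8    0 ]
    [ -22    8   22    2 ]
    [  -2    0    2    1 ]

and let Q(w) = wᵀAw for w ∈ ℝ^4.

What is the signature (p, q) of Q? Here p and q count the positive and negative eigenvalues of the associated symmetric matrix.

(4, 0)

Symmetric row and column elimination reduces A to a congruent diagonal form with pivots 24, 4/3, 3/2, 1/3.
That gives 4 positive pivots.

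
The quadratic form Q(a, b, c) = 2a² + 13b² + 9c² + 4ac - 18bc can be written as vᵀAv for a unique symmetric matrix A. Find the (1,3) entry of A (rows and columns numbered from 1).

2

The coefficient of a·c in Q is 4. For a symmetric A this equals A[1,3] + A[3,1] = 2·A[1,3].
So A[1,3] = 4/2 = 2.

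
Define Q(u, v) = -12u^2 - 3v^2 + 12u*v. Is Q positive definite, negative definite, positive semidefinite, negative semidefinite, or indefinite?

negative semidefinite

The symmetric matrix of Q is [[-12, 6], [6, -3]].
For the 2×2 matrix [[-12, 6], [6, -3]]: det = -12·-3 − (6)² = 0, trace = -15.
det = 0 so one eigenvalue is zero; the form is semidefinite with the sign of the trace.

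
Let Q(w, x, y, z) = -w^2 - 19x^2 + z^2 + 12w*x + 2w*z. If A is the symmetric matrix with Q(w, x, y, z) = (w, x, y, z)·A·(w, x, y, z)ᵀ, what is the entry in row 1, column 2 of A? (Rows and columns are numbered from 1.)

The coefficient of w·x in Q is 12. For a symmetric A this equals A[1,2] + A[2,1] = 2·A[1,2].
So A[1,2] = 12/2 = 6.

6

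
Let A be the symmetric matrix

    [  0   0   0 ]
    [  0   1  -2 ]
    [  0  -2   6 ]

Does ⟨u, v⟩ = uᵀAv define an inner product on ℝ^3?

no

Symmetric row and column elimination reduces A to a congruent diagonal form with pivots 0, 1, 2.
So there are 2 positive, 1 zero pivots.
Hence Q is positive semidefinite.
⟨·,·⟩ is an inner product exactly when A is positive definite.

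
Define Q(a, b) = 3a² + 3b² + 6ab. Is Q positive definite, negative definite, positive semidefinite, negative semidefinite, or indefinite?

positive semidefinite

The symmetric matrix of Q is [[3, 3], [3, 3]].
For the 2×2 matrix [[3, 3], [3, 3]]: det = 3·3 − (3)² = 0, trace = 6.
det = 0 so one eigenvalue is zero; the form is semidefinite with the sign of the trace.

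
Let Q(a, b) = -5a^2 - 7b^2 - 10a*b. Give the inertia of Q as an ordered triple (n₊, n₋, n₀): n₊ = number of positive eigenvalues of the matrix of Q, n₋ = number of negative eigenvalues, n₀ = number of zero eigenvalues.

(0, 2, 0)

The associated matrix is A = [[-5, -5], [-5, -7]].
Row-reducing A symmetrically gives the diagonal entries -5, -2.
That gives 2 negative pivots.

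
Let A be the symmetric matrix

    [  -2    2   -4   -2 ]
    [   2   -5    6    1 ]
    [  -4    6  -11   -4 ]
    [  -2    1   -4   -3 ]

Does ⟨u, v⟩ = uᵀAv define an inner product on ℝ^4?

no

Row-reducing A symmetrically gives the diagonal entries -2, -3, -5/3, -2/5.
Counting signs: 4 negative.
Hence Q is negative definite.
⟨·,·⟩ is an inner product exactly when A is positive definite.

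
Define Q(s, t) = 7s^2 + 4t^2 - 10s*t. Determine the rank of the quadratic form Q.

2

The symmetric matrix is A = [[7, -5], [-5, 4]].
Congruent diagonalization of A (simultaneous row and column reduction) yields pivots 7, 3/7.
Counting signs: 2 positive.
The rank is the number of nonzero pivots: 2.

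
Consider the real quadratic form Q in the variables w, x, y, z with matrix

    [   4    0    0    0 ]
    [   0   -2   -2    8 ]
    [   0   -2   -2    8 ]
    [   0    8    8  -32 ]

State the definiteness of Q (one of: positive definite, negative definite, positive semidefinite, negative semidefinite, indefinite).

indefinite

Symmetric row and column elimination reduces A to a congruent diagonal form with pivots 4, -2, 0, 0.
That gives 1 positive, 1 negative, 2 zero pivots.
Hence Q is indefinite.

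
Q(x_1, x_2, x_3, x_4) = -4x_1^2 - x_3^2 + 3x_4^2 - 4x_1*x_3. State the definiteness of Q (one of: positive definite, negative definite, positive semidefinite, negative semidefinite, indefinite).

indefinite

The symmetric matrix is A = [[-4, 0, -2, 0], [0, 0, 0, 0], [-2, 0, -1, 0], [0, 0, 0, 3]].
Row-reducing A symmetrically gives the diagonal entries -4, 0, 0, 3.
Counting signs: 1 positive, 1 negative, 2 zero.
Hence Q is indefinite.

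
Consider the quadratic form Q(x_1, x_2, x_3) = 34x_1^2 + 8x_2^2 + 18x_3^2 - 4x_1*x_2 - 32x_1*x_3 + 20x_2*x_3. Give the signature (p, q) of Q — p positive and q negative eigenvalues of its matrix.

The associated matrix is A = [[34, -2, -16], [-2, 8, 10], [-16, 10, 18]].
Applying the same elementary operations to the rows and columns of A produces a congruent diagonal matrix with entries 34, 134/17, 4/67.
Counting signs: 3 positive.

(3, 0)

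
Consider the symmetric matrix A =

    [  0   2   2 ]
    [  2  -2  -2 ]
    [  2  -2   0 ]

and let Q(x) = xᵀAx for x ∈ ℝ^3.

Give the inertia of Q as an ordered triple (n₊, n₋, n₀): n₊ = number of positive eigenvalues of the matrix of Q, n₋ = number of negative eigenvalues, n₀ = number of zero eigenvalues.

(2, 1, 0)

By Sylvester's law of inertia any congruent diagonalization of A has 2 positive, 1 negative and 0 zero entries.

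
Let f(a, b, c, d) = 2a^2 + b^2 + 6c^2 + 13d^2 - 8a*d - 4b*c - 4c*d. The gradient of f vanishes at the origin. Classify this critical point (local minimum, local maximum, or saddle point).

The Hessian at the origin is H = [[4, 0, 0, -8], [0, 2, -4, 0], [0, -4, 12, -4], [-8, 0, -4, 26]].
Congruent diagonalization of H (simultaneous row and column reduction) yields pivots 4, 2, 4, 6.
So there are 4 positive pivots.
H is positive definite, so the origin is a strict local minimum.

local minimum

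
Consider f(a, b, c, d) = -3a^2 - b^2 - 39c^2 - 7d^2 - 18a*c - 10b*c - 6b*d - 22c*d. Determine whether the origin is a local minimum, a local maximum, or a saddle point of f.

saddle point

The Hessian at the origin is H = [[-6, 0, -18, 0], [0, -2, -10, -6], [-18, -10, -78, -22], [0, -6, -22, -14]].
Symmetric row and column elimination reduces H to a congruent diagonal form with pivots -6, -2, 26, 20/13.
So there are 2 positive, 2 negative pivots.
H is indefinite, so the origin is a saddle point.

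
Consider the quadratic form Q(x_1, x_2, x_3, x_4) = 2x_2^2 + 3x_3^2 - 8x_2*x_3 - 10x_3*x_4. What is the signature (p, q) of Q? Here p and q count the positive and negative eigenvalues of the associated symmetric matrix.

The symmetric matrix is A = [[0, 0, 0, 0], [0, 2, -4, 0], [0, -4, 3, -5], [0, 0, -5, 0]].
Symmetric row and column elimination reduces A to a congruent diagonal form with pivots 0, 2, -5, 5.
Counting signs: 2 positive, 1 negative, 1 zero.

(2, 1)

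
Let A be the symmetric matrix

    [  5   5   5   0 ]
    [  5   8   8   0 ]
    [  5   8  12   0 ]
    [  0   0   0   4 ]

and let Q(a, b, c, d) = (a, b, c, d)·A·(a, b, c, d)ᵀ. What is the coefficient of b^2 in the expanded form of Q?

8

The coefficient of b^2 is the diagonal entry A[2,2] = 8.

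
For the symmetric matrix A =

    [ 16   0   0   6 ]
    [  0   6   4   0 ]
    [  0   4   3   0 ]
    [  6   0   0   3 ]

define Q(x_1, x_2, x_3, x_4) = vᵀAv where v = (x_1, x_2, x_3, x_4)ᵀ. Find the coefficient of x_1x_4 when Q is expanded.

The coefficient of x_1x_4 is A[1,4] + A[4,1] = 2·6 = 12.

12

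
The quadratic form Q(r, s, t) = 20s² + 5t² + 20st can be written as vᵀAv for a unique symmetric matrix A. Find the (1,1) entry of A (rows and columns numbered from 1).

The coefficient of r² in Q is 0, and that is exactly A[1,1].

0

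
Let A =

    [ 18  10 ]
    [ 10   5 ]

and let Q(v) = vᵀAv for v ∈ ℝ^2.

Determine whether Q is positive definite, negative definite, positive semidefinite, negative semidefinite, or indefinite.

Congruent diagonalization of A (simultaneous row and column reduction) yields pivots 18, -5/9.
Counting signs: 1 positive, 1 negative.
Hence Q is indefinite.

indefinite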